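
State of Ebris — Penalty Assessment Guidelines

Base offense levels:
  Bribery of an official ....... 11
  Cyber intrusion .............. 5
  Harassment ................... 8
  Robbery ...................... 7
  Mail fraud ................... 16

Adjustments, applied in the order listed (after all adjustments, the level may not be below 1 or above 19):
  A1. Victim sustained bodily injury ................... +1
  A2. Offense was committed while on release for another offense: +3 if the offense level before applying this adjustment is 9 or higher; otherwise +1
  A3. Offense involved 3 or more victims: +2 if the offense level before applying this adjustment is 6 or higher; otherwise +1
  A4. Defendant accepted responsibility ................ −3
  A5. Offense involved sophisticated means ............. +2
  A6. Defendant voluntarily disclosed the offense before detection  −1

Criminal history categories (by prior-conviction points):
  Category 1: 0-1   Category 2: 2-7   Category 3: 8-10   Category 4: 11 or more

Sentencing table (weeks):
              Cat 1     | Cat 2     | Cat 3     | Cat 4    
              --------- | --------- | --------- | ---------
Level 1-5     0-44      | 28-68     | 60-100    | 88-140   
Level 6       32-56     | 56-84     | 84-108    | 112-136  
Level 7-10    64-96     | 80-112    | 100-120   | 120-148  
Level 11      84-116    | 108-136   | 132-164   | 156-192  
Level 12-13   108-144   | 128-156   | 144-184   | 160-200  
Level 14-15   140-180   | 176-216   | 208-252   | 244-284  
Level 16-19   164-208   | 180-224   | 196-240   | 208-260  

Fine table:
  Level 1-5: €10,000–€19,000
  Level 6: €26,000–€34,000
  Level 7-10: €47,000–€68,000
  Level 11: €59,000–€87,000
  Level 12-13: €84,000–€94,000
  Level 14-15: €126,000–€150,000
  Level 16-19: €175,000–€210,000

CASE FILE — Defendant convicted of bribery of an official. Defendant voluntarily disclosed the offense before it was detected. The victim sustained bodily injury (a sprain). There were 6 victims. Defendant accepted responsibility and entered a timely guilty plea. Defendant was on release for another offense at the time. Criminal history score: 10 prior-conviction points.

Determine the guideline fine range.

Base offense level for bribery of an official: 11.
A1 applies: 11 + 1 = 12.
A2 applies (level before this adjustment is 12 ≥ 9, so +3): 12 + 3 = 15.
A3 applies (level before this adjustment is 15 ≥ 6, so +2): 15 + 2 = 17.
A4 applies: 17 − 3 = 14.
A6 applies: 14 − 1 = 13.
Final offense level: 13.
Level 13 falls in the 12-13 band.
Fine table: Level 12-13 → €84,000–€94,000.

€84,000–€94,000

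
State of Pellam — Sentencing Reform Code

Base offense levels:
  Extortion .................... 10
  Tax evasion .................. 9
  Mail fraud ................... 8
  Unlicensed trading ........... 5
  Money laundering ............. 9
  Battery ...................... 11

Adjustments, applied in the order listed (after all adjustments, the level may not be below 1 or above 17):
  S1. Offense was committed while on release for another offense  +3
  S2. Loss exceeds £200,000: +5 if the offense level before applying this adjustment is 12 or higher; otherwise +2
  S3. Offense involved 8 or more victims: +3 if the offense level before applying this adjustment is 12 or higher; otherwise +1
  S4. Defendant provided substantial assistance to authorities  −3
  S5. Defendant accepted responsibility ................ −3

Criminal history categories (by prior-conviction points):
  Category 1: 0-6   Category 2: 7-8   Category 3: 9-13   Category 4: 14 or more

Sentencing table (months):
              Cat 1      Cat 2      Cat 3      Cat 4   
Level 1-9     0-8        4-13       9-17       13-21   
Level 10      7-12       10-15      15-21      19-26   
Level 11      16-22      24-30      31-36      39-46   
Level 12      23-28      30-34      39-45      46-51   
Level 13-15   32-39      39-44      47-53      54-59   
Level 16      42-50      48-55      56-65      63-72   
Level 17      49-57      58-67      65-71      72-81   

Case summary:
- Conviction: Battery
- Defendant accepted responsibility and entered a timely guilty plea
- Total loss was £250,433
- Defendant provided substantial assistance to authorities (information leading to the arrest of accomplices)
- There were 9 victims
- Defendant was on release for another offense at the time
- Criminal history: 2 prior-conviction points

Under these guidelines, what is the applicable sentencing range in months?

42-50 months

Base offense level for battery: 11.
S1 applies: 11 + 3 = 14.
S2 applies (level before this adjustment is 14 ≥ 12, so +5): 14 + 5 = 19.
S3 applies (level before this adjustment is 19 ≥ 12, so +3): 19 + 3 = 22.
S4 applies: 22 − 3 = 19.
S5 applies: 19 − 3 = 16.
Final offense level: 16.
Criminal history: 2 prior points → Category 1 (0-6).
Level 16 falls in the 16 band.
Grid: Level 16 × Category 1 = 42-50 months.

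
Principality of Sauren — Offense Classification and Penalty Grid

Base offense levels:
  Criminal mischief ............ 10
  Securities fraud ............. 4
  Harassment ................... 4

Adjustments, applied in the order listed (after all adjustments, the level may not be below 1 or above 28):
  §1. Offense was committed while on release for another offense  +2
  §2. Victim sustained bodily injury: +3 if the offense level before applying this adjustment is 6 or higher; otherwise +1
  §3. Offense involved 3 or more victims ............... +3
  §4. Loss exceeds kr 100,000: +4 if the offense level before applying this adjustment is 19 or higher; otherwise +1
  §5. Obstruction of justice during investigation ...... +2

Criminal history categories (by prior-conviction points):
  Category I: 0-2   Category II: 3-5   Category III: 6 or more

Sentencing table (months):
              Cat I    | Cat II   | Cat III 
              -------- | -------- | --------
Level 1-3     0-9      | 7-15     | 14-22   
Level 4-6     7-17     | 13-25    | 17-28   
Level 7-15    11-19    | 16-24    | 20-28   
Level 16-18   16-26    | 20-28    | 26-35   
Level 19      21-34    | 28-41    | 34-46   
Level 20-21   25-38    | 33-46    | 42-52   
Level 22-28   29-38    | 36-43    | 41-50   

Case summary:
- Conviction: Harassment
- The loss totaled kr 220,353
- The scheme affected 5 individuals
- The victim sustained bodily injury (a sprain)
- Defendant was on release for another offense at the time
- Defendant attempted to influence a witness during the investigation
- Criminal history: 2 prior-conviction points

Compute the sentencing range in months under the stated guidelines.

Base offense level for harassment: 4.
§1 applies: 4 + 2 = 6.
§2 applies (level before this adjustment is 6 ≥ 6, so +3): 6 + 3 = 9.
§3 applies: 9 + 3 = 12.
§4 applies (level before this adjustment is 12 < 19, so +1): 12 + 1 = 13.
§5 applies: 13 + 2 = 15.
Final offense level: 15.
Criminal history: 2 prior points → Category I (0-2).
Level 15 falls in the 7-15 band.
Grid: Level 7-15 × Category I = 11-19 months.

11-19 months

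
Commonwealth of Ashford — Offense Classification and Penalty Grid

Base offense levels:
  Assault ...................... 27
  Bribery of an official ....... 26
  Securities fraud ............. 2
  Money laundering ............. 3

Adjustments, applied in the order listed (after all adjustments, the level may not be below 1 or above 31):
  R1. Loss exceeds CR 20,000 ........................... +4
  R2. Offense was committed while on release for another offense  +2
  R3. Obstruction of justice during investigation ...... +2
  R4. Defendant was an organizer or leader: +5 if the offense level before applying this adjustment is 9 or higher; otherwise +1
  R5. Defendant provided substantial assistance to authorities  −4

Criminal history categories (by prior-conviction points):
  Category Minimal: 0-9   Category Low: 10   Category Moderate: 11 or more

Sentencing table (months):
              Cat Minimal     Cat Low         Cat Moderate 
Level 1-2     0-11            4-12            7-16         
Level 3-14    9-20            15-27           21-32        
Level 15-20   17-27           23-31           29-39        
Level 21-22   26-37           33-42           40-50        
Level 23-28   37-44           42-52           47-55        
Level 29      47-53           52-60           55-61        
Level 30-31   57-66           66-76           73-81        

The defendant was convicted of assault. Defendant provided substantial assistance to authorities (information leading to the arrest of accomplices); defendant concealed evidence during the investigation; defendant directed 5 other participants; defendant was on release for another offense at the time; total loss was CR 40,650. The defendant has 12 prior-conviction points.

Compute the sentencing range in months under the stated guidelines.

73-81 months

Base offense level for assault: 27.
R1 applies: 27 + 4 = 31.
R2 applies: 31 + 2 = 33.
R3 applies: 33 + 2 = 35.
R4 applies (level before this adjustment is 35 ≥ 9, so +5): 35 + 5 = 40.
R5 applies: 40 − 4 = 36.
Level 36 exceeds the maximum of 31; capped at 31.
Final offense level: 31.
Criminal history: 12 prior points → Category Moderate (11+).
Level 31 falls in the 30-31 band.
Grid: Level 30-31 × Category Moderate = 73-81 months.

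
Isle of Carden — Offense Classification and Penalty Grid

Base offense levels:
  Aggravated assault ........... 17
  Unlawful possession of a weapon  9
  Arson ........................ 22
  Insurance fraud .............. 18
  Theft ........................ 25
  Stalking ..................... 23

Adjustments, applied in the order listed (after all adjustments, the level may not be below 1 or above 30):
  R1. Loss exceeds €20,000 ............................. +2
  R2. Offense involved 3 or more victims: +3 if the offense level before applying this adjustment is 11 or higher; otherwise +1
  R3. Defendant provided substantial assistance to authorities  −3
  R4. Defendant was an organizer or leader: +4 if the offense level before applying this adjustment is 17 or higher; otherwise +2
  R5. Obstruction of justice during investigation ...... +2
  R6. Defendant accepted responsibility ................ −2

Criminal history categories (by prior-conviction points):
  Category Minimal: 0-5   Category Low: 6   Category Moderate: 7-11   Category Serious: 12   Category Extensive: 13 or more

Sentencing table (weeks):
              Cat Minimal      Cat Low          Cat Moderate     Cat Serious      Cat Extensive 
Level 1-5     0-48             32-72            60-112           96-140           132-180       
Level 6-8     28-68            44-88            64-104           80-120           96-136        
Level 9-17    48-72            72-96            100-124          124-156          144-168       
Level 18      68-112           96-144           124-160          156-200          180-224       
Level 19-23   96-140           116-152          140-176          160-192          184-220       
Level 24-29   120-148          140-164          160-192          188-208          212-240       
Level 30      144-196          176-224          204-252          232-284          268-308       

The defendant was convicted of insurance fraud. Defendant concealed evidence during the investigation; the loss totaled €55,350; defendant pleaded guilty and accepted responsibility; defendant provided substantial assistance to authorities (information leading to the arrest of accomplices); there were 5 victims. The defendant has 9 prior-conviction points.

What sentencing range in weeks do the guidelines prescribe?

140-176 weeks

Base offense level for insurance fraud: 18.
R1 applies: 18 + 2 = 20.
R2 applies (level before this adjustment is 20 ≥ 11, so +3): 20 + 3 = 23.
R3 applies: 23 − 3 = 20.
R4 does not apply.
R5 applies: 20 + 2 = 22.
R6 applies: 22 − 2 = 20.
Final offense level: 20.
Criminal history: 9 prior points → Category Moderate (7-11).
Level 20 falls in the 19-23 band.
Grid: Level 19-23 × Category Moderate = 140-176 weeks.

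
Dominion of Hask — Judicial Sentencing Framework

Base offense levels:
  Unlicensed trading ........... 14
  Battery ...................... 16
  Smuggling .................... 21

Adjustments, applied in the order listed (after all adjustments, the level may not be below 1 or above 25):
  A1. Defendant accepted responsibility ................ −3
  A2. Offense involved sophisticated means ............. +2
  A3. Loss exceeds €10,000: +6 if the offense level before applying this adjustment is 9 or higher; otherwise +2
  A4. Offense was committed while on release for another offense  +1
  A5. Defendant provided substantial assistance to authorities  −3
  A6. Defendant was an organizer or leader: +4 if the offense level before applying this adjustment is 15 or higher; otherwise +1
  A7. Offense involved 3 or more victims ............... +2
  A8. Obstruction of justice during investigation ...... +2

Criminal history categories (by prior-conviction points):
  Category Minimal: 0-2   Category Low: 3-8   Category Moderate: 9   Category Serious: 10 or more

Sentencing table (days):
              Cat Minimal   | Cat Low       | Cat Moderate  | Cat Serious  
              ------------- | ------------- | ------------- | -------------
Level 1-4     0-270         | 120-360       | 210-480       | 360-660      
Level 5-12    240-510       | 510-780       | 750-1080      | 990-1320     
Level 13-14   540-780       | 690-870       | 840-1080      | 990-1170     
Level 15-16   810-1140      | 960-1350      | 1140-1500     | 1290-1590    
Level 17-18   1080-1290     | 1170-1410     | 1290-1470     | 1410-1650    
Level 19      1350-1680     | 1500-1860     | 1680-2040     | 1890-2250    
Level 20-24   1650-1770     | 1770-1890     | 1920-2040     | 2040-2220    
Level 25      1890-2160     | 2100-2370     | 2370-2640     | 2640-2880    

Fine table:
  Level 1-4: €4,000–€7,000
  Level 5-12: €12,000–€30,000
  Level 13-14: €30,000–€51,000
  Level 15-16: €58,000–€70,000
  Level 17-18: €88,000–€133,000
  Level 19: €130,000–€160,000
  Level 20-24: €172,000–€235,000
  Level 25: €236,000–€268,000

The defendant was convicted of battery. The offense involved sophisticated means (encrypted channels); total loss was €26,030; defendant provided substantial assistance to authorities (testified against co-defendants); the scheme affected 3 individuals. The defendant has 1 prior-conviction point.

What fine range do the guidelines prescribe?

€172,000–€235,000

Base offense level for battery: 16.
A1 does not apply.
A2 applies: 16 + 2 = 18.
A3 applies (level before this adjustment is 18 ≥ 9, so +6): 18 + 6 = 24.
A4 does not apply.
A5 applies: 24 − 3 = 21.
A6 does not apply.
A7 applies: 21 + 2 = 23.
A8 does not apply.
Final offense level: 23.
Level 23 falls in the 20-24 band.
Fine table: Level 20-24 → €172,000–€235,000.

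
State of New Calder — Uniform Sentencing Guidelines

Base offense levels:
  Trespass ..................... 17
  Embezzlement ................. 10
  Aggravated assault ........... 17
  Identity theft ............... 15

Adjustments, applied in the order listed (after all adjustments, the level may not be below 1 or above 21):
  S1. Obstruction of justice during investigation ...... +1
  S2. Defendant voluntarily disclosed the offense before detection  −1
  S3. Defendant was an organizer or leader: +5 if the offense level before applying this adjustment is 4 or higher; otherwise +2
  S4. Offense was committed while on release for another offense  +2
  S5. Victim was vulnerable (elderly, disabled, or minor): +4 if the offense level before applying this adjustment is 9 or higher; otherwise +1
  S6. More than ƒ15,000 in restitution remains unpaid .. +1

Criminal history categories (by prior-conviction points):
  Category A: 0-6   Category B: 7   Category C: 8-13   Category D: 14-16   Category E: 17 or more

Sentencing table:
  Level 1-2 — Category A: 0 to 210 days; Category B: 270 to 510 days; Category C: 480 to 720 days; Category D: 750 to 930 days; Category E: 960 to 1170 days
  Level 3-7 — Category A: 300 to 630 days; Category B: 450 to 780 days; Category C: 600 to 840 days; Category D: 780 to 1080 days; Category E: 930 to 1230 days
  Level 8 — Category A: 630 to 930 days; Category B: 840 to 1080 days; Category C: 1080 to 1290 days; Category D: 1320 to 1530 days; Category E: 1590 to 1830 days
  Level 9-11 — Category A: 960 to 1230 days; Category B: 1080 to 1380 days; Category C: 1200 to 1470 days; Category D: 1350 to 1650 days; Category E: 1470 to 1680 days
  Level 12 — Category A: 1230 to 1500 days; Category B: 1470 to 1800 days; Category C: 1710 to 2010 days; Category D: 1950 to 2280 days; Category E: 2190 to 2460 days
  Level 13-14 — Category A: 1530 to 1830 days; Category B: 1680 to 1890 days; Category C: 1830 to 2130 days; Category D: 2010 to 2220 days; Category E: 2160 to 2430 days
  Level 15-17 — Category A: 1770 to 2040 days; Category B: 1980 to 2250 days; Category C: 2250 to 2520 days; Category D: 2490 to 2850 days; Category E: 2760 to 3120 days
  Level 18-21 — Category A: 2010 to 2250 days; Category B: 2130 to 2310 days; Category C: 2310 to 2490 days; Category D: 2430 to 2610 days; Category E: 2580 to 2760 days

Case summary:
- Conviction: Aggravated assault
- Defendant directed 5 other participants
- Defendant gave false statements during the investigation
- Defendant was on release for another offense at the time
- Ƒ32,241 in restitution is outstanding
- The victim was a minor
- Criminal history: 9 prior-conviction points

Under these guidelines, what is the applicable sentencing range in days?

Base offense level for aggravated assault: 17.
S1 applies: 17 + 1 = 18.
S3 applies (level before this adjustment is 18 ≥ 4, so +5): 18 + 5 = 23.
S4 applies: 23 + 2 = 25.
S5 applies (level before this adjustment is 25 ≥ 9, so +4): 25 + 4 = 29.
S6 applies: 29 + 1 = 30.
Level 30 exceeds the maximum of 21; capped at 21.
Final offense level: 21.
Criminal history: 9 prior points → Category C (8-13).
Level 21 falls in the 18-21 band.
Grid: Level 18-21 × Category C = 2310-2490 days.

2310-2490 days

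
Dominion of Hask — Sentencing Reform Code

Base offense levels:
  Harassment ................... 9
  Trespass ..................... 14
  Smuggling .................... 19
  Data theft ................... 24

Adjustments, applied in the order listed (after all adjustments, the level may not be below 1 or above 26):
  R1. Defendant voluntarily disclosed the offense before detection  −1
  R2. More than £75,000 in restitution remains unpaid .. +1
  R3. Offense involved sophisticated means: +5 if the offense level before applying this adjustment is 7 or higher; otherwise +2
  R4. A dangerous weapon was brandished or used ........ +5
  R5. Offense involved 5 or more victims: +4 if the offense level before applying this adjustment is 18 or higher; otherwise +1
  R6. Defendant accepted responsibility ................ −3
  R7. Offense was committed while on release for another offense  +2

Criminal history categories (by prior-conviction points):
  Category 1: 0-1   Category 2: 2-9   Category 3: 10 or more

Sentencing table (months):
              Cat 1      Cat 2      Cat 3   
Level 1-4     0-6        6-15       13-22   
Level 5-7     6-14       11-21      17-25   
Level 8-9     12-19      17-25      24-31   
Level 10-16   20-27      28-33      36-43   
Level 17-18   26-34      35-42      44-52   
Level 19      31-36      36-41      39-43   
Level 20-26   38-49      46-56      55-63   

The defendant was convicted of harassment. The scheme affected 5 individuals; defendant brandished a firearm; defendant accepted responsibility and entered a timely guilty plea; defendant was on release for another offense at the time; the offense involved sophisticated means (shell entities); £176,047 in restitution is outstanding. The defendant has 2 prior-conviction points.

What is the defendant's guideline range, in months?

Base offense level for harassment: 9.
R2 applies: 9 + 1 = 10.
R3 applies (level before this adjustment is 10 ≥ 7, so +5): 10 + 5 = 15.
R4 applies: 15 + 5 = 20.
R5 applies (level before this adjustment is 20 ≥ 18, so +4): 20 + 4 = 24.
R6 applies: 24 − 3 = 21.
R7 applies: 21 + 2 = 23.
Final offense level: 23.
Criminal history: 2 prior points → Category 2 (2-9).
Level 23 falls in the 20-26 band.
Grid: Level 20-26 × Category 2 = 46-56 months.

46-56 months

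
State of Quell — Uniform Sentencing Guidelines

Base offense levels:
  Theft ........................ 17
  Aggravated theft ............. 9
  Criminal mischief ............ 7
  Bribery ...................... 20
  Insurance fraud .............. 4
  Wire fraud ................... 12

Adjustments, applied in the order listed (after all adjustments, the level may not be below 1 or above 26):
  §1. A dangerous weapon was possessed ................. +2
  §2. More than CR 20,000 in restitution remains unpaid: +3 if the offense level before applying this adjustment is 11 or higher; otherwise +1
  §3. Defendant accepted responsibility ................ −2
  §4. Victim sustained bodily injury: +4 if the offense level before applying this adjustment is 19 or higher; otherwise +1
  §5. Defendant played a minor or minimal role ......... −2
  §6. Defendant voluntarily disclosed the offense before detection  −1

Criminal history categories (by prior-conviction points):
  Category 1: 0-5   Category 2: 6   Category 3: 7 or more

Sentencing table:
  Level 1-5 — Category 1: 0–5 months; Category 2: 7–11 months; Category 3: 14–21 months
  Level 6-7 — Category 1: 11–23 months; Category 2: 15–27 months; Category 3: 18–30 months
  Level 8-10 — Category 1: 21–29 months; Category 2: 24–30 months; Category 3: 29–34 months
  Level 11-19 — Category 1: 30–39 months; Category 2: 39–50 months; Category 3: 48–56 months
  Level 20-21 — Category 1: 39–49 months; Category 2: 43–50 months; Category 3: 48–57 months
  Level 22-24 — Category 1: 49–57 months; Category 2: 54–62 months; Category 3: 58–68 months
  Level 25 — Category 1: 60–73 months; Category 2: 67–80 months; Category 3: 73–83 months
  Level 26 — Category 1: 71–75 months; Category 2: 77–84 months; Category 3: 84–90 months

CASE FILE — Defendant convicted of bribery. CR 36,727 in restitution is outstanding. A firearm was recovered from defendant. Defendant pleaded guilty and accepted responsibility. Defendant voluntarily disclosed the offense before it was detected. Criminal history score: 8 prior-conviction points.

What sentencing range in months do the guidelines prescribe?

Base offense level for bribery: 20.
§1 applies: 20 + 2 = 22.
§2 applies (level before this adjustment is 22 ≥ 11, so +3): 22 + 3 = 25.
§3 applies: 25 − 2 = 23.
§6 applies: 23 − 1 = 22.
Final offense level: 22.
Criminal history: 8 prior points → Category 3 (7+).
Level 22 falls in the 22-24 band.
Grid: Level 22-24 × Category 3 = 58-68 months.

58-68 months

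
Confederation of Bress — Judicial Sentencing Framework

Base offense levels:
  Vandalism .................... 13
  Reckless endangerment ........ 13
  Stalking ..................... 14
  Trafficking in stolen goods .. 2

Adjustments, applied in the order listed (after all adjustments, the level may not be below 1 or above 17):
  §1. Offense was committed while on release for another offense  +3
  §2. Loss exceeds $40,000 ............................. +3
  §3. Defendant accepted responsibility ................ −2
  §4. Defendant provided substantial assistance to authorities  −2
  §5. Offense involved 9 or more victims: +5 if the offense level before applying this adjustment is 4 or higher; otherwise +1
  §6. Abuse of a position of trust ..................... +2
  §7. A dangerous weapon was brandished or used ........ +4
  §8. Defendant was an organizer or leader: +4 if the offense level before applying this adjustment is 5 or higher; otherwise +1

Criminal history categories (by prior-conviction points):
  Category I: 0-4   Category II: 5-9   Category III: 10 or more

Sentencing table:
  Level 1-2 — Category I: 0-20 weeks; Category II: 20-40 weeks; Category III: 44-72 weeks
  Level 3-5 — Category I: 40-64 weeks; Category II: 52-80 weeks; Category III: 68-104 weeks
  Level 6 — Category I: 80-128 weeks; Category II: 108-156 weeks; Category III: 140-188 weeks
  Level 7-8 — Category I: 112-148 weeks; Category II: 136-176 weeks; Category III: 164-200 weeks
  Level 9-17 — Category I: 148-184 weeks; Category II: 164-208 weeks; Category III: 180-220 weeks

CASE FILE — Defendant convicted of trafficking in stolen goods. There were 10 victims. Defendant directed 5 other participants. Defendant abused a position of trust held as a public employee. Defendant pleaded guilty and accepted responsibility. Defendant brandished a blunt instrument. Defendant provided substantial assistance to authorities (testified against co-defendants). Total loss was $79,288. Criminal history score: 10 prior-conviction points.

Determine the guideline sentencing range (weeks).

Base offense level for trafficking in stolen goods: 2.
§2 applies: 2 + 3 = 5.
§3 applies: 5 − 2 = 3.
§4 applies: 3 − 2 = 1.
§5 applies (level before this adjustment is 1 < 4, so +1): 1 + 1 = 2.
§6 applies: 2 + 2 = 4.
§7 applies: 4 + 4 = 8.
§8 applies (level before this adjustment is 8 ≥ 5, so +4): 8 + 4 = 12.
Final offense level: 12.
Criminal history: 10 prior points → Category III (10+).
Level 12 falls in the 9-17 band.
Grid: Level 9-17 × Category III = 180-220 weeks.

180-220 weeks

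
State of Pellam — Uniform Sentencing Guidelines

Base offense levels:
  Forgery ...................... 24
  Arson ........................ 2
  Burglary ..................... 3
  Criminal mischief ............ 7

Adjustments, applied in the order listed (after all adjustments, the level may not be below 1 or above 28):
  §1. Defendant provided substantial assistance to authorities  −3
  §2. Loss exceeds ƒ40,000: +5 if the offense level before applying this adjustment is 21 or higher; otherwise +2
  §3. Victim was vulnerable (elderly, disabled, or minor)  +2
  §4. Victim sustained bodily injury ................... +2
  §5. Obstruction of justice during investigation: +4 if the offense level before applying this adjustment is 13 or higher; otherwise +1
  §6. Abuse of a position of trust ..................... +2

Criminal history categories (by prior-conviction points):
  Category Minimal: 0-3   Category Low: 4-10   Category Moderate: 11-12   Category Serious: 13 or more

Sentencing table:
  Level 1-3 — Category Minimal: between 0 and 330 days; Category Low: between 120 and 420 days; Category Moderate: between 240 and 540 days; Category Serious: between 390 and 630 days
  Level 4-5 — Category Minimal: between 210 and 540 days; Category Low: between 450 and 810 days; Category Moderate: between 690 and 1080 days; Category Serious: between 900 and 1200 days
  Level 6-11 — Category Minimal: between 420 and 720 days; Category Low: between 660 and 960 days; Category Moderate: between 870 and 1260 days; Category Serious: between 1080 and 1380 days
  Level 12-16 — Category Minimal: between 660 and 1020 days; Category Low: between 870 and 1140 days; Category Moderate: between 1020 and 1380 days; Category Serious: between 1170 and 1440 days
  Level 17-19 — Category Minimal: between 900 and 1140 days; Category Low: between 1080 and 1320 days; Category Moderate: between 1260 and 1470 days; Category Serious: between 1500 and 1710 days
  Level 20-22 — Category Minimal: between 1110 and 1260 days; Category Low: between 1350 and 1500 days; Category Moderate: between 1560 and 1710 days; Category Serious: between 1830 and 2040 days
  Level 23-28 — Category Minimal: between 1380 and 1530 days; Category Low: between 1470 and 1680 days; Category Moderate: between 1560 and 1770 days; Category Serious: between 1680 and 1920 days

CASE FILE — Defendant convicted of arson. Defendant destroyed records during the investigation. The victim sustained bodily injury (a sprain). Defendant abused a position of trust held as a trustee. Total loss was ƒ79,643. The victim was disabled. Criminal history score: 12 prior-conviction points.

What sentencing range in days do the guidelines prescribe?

Base offense level for arson: 2.
§1 does not apply.
§2 applies (level before this adjustment is 2 < 21, so +2): 2 + 2 = 4.
§3 applies: 4 + 2 = 6.
§4 applies: 6 + 2 = 8.
§5 applies (level before this adjustment is 8 < 13, so +1): 8 + 1 = 9.
§6 applies: 9 + 2 = 11.
Final offense level: 11.
Criminal history: 12 prior points → Category Moderate (11-12).
Level 11 falls in the 6-11 band.
Grid: Level 6-11 × Category Moderate = 870-1260 days.

870-1260 days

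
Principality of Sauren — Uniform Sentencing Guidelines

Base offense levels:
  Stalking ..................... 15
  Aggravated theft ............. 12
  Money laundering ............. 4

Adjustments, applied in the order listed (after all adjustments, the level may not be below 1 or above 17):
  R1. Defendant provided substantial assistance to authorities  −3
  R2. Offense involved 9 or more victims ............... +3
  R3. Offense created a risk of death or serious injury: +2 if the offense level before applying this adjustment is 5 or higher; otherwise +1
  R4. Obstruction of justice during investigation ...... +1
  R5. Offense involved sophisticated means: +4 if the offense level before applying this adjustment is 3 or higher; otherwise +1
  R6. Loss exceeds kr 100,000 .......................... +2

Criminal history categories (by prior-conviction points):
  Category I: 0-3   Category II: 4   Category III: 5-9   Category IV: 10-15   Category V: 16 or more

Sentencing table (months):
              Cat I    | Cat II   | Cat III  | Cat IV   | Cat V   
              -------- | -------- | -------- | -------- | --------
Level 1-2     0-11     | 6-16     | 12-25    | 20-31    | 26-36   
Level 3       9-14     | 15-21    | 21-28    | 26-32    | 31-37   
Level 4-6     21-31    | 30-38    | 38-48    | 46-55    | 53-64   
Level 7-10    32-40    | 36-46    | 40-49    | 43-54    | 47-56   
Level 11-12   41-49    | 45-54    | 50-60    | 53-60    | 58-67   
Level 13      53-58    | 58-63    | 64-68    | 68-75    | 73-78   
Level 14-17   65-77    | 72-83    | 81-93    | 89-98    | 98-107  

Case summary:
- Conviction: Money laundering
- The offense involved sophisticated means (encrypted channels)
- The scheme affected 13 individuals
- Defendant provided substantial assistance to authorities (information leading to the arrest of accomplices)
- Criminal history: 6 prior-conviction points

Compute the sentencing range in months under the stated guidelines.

40-49 months

Base offense level for money laundering: 4.
R1 applies: 4 − 3 = 1.
R2 applies: 1 + 3 = 4.
R4 does not apply.
R5 applies (level before this adjustment is 4 ≥ 3, so +4): 4 + 4 = 8.
Final offense level: 8.
Criminal history: 6 prior points → Category III (5-9).
Level 8 falls in the 7-10 band.
Grid: Level 7-10 × Category III = 40-49 months.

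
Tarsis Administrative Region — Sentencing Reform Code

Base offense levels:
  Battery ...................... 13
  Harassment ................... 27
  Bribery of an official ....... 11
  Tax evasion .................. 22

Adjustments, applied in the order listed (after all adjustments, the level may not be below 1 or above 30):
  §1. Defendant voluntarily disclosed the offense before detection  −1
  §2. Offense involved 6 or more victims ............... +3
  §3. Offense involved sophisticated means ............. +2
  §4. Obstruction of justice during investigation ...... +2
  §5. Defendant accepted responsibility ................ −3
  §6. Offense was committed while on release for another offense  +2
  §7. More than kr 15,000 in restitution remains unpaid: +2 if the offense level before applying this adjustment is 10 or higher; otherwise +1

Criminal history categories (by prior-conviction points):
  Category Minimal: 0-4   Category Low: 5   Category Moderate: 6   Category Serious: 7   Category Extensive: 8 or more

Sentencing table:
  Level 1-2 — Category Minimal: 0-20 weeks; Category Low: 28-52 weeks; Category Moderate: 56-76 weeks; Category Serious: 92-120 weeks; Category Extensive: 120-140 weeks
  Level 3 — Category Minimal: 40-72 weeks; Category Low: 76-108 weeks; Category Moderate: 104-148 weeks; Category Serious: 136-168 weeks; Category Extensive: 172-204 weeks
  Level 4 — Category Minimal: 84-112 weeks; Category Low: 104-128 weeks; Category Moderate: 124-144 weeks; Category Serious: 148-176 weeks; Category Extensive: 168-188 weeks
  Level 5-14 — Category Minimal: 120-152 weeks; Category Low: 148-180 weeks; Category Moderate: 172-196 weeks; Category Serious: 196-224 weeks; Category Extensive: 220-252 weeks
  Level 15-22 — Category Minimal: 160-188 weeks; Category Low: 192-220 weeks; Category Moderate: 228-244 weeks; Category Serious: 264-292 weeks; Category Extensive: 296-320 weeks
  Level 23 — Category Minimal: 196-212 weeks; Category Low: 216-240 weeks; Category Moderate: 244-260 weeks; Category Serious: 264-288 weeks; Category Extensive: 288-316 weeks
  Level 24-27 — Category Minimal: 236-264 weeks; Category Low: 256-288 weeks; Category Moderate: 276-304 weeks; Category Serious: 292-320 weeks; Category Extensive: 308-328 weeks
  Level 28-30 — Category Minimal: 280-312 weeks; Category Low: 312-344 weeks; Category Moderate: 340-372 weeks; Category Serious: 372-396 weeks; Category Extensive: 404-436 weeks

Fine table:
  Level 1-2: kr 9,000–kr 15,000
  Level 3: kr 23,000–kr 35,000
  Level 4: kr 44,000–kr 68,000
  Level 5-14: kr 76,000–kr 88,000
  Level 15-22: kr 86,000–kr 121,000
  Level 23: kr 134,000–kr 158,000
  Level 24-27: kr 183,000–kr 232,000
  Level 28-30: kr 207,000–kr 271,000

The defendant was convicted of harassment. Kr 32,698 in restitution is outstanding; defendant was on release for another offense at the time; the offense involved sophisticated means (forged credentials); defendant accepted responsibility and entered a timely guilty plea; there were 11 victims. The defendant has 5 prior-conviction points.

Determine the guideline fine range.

Base offense level for harassment: 27.
§2 applies: 27 + 3 = 30.
§3 applies: 30 + 2 = 32.
§4 does not apply.
§5 applies: 32 − 3 = 29.
§6 applies: 29 + 2 = 31.
§7 applies (level before this adjustment is 31 ≥ 10, so +2): 31 + 2 = 33.
Level 33 exceeds the maximum of 30; capped at 30.
Final offense level: 30.
Level 30 falls in the 28-30 band.
Fine table: Level 28-30 → kr 207,000–kr 271,000.

kr 207,000–kr 271,000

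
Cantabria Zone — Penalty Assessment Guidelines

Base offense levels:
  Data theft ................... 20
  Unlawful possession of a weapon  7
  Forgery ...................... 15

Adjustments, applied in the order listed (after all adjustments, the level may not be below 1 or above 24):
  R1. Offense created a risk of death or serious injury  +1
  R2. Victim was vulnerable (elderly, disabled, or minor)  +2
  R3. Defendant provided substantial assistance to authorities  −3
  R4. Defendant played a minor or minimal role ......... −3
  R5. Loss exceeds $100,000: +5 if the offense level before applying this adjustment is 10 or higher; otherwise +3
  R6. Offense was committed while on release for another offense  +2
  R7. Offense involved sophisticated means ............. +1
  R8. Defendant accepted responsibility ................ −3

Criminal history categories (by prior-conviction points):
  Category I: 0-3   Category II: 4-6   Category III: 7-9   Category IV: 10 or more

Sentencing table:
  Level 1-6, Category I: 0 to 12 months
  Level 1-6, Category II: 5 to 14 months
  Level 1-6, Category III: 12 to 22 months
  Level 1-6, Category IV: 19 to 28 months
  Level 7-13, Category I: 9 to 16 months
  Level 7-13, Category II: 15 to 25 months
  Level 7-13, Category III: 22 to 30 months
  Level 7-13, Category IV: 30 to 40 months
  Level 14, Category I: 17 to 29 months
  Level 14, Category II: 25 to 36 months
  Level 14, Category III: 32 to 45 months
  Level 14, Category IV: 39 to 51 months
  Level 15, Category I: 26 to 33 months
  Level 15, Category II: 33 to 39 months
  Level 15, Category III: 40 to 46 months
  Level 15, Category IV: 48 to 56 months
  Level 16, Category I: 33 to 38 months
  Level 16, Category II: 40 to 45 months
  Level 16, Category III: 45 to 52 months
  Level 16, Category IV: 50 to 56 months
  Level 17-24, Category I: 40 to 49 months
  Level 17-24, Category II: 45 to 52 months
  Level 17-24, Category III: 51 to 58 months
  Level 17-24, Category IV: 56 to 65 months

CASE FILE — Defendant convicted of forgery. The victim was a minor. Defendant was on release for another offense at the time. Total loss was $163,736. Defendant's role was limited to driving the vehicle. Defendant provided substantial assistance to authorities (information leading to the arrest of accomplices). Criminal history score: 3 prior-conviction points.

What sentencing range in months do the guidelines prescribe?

Base offense level for forgery: 15.
R2 applies: 15 + 2 = 17.
R3 applies: 17 − 3 = 14.
R4 applies: 14 − 3 = 11.
R5 applies (level before this adjustment is 11 ≥ 10, so +5): 11 + 5 = 16.
R6 applies: 16 + 2 = 18.
R7 does not apply.
Final offense level: 18.
Criminal history: 3 prior points → Category I (0-3).
Level 18 falls in the 17-24 band.
Grid: Level 17-24 × Category I = 40-49 months.

40-49 months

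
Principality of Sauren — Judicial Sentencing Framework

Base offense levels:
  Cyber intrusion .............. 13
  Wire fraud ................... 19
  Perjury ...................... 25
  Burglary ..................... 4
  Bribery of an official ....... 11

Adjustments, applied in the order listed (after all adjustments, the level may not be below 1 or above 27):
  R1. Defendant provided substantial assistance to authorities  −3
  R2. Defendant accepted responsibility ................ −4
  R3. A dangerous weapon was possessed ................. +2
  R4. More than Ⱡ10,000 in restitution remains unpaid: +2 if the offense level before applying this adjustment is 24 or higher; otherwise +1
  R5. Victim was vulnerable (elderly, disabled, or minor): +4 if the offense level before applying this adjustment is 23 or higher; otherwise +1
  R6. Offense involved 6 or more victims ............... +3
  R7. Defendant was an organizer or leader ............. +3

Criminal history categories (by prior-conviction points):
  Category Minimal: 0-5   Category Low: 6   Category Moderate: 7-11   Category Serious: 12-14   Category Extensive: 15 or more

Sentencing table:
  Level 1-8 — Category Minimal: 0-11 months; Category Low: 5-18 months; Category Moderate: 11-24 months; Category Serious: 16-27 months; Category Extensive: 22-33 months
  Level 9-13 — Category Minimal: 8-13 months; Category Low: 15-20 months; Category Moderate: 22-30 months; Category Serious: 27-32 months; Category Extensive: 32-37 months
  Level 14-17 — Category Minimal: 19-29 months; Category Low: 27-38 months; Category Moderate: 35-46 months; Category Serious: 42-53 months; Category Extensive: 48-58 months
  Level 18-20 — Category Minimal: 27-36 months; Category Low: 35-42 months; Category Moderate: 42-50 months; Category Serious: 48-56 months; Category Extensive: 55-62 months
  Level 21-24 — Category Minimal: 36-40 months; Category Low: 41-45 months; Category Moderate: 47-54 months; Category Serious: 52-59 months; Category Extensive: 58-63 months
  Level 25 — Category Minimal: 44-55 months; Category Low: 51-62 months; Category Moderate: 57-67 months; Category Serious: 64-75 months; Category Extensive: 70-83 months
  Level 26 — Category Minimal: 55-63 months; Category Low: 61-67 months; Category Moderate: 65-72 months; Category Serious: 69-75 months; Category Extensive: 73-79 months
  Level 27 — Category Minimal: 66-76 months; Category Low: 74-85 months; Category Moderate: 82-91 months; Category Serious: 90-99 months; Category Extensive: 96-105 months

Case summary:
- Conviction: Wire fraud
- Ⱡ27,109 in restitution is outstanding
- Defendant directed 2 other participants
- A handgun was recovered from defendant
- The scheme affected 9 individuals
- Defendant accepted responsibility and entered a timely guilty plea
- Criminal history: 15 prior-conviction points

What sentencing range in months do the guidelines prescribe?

Base offense level for wire fraud: 19.
R2 applies: 19 − 4 = 15.
R3 applies: 15 + 2 = 17.
R4 applies (level before this adjustment is 17 < 24, so +1): 17 + 1 = 18.
R6 applies: 18 + 3 = 21.
R7 applies: 21 + 3 = 24.
Final offense level: 24.
Criminal history: 15 prior points → Category Extensive (15+).
Level 24 falls in the 21-24 band.
Grid: Level 21-24 × Category Extensive = 58-63 months.

58-63 months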